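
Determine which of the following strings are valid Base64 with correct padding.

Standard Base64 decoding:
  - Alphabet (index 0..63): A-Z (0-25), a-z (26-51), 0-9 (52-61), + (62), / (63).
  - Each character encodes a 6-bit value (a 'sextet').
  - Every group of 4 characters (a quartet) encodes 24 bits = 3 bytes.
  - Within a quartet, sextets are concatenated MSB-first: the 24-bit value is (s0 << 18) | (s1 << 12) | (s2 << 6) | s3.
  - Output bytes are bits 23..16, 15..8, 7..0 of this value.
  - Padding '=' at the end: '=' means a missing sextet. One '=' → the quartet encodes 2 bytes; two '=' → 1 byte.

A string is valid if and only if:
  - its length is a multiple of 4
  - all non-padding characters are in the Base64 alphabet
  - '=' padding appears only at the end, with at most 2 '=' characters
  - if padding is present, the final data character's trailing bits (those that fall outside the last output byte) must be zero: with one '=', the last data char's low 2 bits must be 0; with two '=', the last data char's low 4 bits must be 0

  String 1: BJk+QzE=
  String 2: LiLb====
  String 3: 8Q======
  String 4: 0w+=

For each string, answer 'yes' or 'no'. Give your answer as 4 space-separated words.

String 1: 'BJk+QzE=' → valid
String 2: 'LiLb====' → invalid (4 pad chars (max 2))
String 3: '8Q======' → invalid (6 pad chars (max 2))
String 4: '0w+=' → invalid (bad trailing bits)

Answer: yes no no no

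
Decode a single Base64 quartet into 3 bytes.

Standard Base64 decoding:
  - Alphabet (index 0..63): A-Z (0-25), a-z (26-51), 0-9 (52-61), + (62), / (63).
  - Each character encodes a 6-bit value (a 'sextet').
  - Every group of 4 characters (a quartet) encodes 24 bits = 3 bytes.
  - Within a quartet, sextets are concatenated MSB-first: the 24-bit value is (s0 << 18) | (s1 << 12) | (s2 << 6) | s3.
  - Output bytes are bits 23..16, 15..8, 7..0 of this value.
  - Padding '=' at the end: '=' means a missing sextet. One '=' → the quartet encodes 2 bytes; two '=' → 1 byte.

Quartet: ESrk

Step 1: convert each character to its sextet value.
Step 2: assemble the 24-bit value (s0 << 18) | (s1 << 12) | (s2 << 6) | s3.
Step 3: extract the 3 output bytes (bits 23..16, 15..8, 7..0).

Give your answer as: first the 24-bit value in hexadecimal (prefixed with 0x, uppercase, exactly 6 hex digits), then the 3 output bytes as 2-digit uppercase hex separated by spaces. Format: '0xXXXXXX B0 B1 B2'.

Answer: 0x112AE4 11 2A E4

Derivation:
Sextets: E=4, S=18, r=43, k=36
24-bit: (4<<18) | (18<<12) | (43<<6) | 36
      = 0x100000 | 0x012000 | 0x000AC0 | 0x000024
      = 0x112AE4
Bytes: (v>>16)&0xFF=11, (v>>8)&0xFF=2A, v&0xFF=E4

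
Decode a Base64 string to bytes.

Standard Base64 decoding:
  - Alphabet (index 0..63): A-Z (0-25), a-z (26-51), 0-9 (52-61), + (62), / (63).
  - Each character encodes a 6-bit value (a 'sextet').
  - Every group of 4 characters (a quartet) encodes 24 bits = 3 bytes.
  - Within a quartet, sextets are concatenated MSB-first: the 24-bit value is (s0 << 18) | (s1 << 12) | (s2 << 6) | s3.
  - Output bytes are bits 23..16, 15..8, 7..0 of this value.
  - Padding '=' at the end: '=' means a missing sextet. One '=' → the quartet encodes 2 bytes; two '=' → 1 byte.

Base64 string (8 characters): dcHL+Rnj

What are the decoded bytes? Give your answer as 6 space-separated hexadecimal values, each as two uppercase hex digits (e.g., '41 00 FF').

Answer: 75 C1 CB F9 19 E3

Derivation:
After char 0 ('d'=29): chars_in_quartet=1 acc=0x1D bytes_emitted=0
After char 1 ('c'=28): chars_in_quartet=2 acc=0x75C bytes_emitted=0
After char 2 ('H'=7): chars_in_quartet=3 acc=0x1D707 bytes_emitted=0
After char 3 ('L'=11): chars_in_quartet=4 acc=0x75C1CB -> emit 75 C1 CB, reset; bytes_emitted=3
After char 4 ('+'=62): chars_in_quartet=1 acc=0x3E bytes_emitted=3
After char 5 ('R'=17): chars_in_quartet=2 acc=0xF91 bytes_emitted=3
After char 6 ('n'=39): chars_in_quartet=3 acc=0x3E467 bytes_emitted=3
After char 7 ('j'=35): chars_in_quartet=4 acc=0xF919E3 -> emit F9 19 E3, reset; bytes_emitted=6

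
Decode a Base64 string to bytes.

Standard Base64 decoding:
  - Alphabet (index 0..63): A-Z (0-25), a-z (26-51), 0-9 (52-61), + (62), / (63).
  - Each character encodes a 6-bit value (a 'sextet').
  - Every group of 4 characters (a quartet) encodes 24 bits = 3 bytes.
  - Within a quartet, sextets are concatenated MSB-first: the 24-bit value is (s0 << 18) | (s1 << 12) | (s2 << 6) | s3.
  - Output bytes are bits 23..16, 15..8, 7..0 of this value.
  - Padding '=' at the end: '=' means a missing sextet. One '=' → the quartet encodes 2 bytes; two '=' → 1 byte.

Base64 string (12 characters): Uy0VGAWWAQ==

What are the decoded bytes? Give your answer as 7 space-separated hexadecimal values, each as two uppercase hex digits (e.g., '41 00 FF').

After char 0 ('U'=20): chars_in_quartet=1 acc=0x14 bytes_emitted=0
After char 1 ('y'=50): chars_in_quartet=2 acc=0x532 bytes_emitted=0
After char 2 ('0'=52): chars_in_quartet=3 acc=0x14CB4 bytes_emitted=0
After char 3 ('V'=21): chars_in_quartet=4 acc=0x532D15 -> emit 53 2D 15, reset; bytes_emitted=3
After char 4 ('G'=6): chars_in_quartet=1 acc=0x6 bytes_emitted=3
After char 5 ('A'=0): chars_in_quartet=2 acc=0x180 bytes_emitted=3
After char 6 ('W'=22): chars_in_quartet=3 acc=0x6016 bytes_emitted=3
After char 7 ('W'=22): chars_in_quartet=4 acc=0x180596 -> emit 18 05 96, reset; bytes_emitted=6
After char 8 ('A'=0): chars_in_quartet=1 acc=0x0 bytes_emitted=6
After char 9 ('Q'=16): chars_in_quartet=2 acc=0x10 bytes_emitted=6
Padding '==': partial quartet acc=0x10 -> emit 01; bytes_emitted=7

Answer: 53 2D 15 18 05 96 01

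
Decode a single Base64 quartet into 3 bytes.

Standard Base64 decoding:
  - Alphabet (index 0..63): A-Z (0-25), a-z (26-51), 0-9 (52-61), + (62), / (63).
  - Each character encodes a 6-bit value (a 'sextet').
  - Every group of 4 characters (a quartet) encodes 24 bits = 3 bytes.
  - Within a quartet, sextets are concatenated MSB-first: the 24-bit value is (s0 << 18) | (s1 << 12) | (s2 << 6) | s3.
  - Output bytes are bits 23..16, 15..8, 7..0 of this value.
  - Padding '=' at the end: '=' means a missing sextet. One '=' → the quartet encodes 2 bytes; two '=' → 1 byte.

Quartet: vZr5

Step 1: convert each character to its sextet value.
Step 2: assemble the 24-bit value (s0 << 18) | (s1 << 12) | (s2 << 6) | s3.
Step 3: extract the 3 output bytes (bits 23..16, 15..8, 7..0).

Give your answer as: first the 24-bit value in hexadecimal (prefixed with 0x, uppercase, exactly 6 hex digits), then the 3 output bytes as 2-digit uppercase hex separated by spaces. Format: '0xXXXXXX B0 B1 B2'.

Sextets: v=47, Z=25, r=43, 5=57
24-bit: (47<<18) | (25<<12) | (43<<6) | 57
      = 0xBC0000 | 0x019000 | 0x000AC0 | 0x000039
      = 0xBD9AF9
Bytes: (v>>16)&0xFF=BD, (v>>8)&0xFF=9A, v&0xFF=F9

Answer: 0xBD9AF9 BD 9A F9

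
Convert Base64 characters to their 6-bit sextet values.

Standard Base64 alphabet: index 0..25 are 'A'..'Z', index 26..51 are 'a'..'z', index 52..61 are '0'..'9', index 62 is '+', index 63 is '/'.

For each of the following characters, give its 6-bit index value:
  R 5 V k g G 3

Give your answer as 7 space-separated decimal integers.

'R': A..Z range, ord('R') − ord('A') = 17
'5': 0..9 range, 52 + ord('5') − ord('0') = 57
'V': A..Z range, ord('V') − ord('A') = 21
'k': a..z range, 26 + ord('k') − ord('a') = 36
'g': a..z range, 26 + ord('g') − ord('a') = 32
'G': A..Z range, ord('G') − ord('A') = 6
'3': 0..9 range, 52 + ord('3') − ord('0') = 55

Answer: 17 57 21 36 32 6 55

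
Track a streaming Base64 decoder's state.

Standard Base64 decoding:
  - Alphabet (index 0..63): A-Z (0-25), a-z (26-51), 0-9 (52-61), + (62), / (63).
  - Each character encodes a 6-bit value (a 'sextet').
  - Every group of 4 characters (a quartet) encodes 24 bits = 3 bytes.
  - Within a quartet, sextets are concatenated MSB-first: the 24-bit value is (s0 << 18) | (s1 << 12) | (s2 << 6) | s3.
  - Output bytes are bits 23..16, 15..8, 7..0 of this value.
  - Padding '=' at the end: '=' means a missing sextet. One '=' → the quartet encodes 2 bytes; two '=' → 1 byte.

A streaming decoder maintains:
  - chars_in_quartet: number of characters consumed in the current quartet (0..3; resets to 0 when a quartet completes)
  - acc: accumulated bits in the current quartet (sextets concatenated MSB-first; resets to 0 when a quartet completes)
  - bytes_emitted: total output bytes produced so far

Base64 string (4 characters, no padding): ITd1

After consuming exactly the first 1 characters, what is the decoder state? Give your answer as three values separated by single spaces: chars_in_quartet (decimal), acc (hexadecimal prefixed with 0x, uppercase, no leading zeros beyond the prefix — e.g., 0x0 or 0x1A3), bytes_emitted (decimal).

After char 0 ('I'=8): chars_in_quartet=1 acc=0x8 bytes_emitted=0

Answer: 1 0x8 0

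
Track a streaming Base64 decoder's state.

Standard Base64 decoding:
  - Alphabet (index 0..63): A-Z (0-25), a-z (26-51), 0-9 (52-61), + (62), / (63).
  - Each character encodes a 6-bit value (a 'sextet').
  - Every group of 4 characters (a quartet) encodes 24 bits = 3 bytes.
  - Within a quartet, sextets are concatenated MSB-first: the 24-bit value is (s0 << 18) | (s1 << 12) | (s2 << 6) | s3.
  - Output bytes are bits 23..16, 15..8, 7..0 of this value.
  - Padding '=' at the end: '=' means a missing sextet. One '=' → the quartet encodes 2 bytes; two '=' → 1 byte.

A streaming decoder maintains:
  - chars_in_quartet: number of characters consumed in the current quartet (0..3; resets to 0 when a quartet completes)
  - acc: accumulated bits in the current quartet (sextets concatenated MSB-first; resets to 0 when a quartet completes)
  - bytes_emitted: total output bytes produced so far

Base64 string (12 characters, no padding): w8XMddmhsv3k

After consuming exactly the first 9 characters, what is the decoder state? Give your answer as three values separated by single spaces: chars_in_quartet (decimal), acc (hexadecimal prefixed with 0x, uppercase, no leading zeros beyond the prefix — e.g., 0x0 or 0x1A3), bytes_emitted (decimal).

After char 0 ('w'=48): chars_in_quartet=1 acc=0x30 bytes_emitted=0
After char 1 ('8'=60): chars_in_quartet=2 acc=0xC3C bytes_emitted=0
After char 2 ('X'=23): chars_in_quartet=3 acc=0x30F17 bytes_emitted=0
After char 3 ('M'=12): chars_in_quartet=4 acc=0xC3C5CC -> emit C3 C5 CC, reset; bytes_emitted=3
After char 4 ('d'=29): chars_in_quartet=1 acc=0x1D bytes_emitted=3
After char 5 ('d'=29): chars_in_quartet=2 acc=0x75D bytes_emitted=3
After char 6 ('m'=38): chars_in_quartet=3 acc=0x1D766 bytes_emitted=3
After char 7 ('h'=33): chars_in_quartet=4 acc=0x75D9A1 -> emit 75 D9 A1, reset; bytes_emitted=6
After char 8 ('s'=44): chars_in_quartet=1 acc=0x2C bytes_emitted=6

Answer: 1 0x2C 6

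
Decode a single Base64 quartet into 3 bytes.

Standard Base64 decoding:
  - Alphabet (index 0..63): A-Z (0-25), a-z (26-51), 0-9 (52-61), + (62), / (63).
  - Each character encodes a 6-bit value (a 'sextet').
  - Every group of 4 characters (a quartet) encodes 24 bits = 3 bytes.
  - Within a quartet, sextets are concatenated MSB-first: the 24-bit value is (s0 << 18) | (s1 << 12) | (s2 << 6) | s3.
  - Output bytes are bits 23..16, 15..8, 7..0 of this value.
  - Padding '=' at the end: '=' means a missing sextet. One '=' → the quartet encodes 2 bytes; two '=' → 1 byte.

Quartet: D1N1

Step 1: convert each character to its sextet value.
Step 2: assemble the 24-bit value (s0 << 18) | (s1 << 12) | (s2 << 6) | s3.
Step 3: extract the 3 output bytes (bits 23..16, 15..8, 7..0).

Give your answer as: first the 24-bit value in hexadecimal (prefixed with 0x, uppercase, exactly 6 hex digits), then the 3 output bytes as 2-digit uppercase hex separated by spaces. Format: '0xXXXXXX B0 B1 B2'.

Answer: 0x0F5375 0F 53 75

Derivation:
Sextets: D=3, 1=53, N=13, 1=53
24-bit: (3<<18) | (53<<12) | (13<<6) | 53
      = 0x0C0000 | 0x035000 | 0x000340 | 0x000035
      = 0x0F5375
Bytes: (v>>16)&0xFF=0F, (v>>8)&0xFF=53, v&0xFF=75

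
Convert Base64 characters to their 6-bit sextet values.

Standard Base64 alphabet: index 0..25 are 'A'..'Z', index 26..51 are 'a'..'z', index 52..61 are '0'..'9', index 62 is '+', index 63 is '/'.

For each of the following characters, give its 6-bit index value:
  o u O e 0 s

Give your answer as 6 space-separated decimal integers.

Answer: 40 46 14 30 52 44

Derivation:
'o': a..z range, 26 + ord('o') − ord('a') = 40
'u': a..z range, 26 + ord('u') − ord('a') = 46
'O': A..Z range, ord('O') − ord('A') = 14
'e': a..z range, 26 + ord('e') − ord('a') = 30
'0': 0..9 range, 52 + ord('0') − ord('0') = 52
's': a..z range, 26 + ord('s') − ord('a') = 44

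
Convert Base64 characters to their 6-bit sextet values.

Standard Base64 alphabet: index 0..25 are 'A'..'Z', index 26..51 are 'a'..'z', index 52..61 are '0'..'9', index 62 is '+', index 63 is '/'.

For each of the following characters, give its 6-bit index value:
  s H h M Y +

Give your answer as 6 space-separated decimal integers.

Answer: 44 7 33 12 24 62

Derivation:
's': a..z range, 26 + ord('s') − ord('a') = 44
'H': A..Z range, ord('H') − ord('A') = 7
'h': a..z range, 26 + ord('h') − ord('a') = 33
'M': A..Z range, ord('M') − ord('A') = 12
'Y': A..Z range, ord('Y') − ord('A') = 24
'+': index 62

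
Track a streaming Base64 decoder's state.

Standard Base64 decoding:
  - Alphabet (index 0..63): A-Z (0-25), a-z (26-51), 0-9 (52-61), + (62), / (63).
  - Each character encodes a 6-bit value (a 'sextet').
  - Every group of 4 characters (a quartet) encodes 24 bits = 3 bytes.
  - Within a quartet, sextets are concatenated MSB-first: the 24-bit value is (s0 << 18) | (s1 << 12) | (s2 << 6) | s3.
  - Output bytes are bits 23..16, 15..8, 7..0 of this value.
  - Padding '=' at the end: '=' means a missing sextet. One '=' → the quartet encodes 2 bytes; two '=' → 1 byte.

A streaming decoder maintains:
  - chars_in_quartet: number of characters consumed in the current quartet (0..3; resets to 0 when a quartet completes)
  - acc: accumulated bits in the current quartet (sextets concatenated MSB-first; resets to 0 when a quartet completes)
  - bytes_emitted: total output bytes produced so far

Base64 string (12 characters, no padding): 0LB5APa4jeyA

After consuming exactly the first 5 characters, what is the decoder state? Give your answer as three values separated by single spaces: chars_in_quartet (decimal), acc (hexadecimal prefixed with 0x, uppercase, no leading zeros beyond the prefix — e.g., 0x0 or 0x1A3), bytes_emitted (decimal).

After char 0 ('0'=52): chars_in_quartet=1 acc=0x34 bytes_emitted=0
After char 1 ('L'=11): chars_in_quartet=2 acc=0xD0B bytes_emitted=0
After char 2 ('B'=1): chars_in_quartet=3 acc=0x342C1 bytes_emitted=0
After char 3 ('5'=57): chars_in_quartet=4 acc=0xD0B079 -> emit D0 B0 79, reset; bytes_emitted=3
After char 4 ('A'=0): chars_in_quartet=1 acc=0x0 bytes_emitted=3

Answer: 1 0x0 3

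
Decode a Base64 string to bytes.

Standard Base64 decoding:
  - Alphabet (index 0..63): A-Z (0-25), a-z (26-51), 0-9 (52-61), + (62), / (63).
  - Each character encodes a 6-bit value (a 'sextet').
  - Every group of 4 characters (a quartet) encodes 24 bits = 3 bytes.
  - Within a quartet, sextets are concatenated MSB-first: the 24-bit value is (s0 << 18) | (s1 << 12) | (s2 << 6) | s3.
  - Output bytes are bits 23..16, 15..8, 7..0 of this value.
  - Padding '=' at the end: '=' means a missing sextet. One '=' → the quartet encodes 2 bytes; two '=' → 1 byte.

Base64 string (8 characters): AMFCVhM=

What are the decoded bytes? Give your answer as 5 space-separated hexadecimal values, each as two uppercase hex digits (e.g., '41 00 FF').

After char 0 ('A'=0): chars_in_quartet=1 acc=0x0 bytes_emitted=0
After char 1 ('M'=12): chars_in_quartet=2 acc=0xC bytes_emitted=0
After char 2 ('F'=5): chars_in_quartet=3 acc=0x305 bytes_emitted=0
After char 3 ('C'=2): chars_in_quartet=4 acc=0xC142 -> emit 00 C1 42, reset; bytes_emitted=3
After char 4 ('V'=21): chars_in_quartet=1 acc=0x15 bytes_emitted=3
After char 5 ('h'=33): chars_in_quartet=2 acc=0x561 bytes_emitted=3
After char 6 ('M'=12): chars_in_quartet=3 acc=0x1584C bytes_emitted=3
Padding '=': partial quartet acc=0x1584C -> emit 56 13; bytes_emitted=5

Answer: 00 C1 42 56 13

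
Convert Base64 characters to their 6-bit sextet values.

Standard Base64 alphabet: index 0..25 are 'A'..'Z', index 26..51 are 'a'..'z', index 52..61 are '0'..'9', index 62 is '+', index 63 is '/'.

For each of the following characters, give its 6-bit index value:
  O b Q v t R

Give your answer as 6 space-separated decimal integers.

Answer: 14 27 16 47 45 17

Derivation:
'O': A..Z range, ord('O') − ord('A') = 14
'b': a..z range, 26 + ord('b') − ord('a') = 27
'Q': A..Z range, ord('Q') − ord('A') = 16
'v': a..z range, 26 + ord('v') − ord('a') = 47
't': a..z range, 26 + ord('t') − ord('a') = 45
'R': A..Z range, ord('R') − ord('A') = 17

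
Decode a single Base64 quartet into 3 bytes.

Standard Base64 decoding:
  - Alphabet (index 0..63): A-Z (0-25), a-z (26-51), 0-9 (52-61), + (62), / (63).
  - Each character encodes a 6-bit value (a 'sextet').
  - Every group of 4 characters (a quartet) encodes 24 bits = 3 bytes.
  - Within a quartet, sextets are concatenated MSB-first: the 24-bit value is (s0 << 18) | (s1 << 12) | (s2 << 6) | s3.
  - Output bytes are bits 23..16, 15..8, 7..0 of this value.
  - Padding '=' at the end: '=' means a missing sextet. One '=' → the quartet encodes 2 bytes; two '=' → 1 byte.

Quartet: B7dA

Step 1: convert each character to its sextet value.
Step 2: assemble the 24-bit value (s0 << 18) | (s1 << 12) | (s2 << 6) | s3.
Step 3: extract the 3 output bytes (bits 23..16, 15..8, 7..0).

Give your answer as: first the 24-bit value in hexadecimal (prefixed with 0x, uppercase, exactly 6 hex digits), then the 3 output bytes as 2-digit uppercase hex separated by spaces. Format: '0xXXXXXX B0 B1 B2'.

Answer: 0x07B740 07 B7 40

Derivation:
Sextets: B=1, 7=59, d=29, A=0
24-bit: (1<<18) | (59<<12) | (29<<6) | 0
      = 0x040000 | 0x03B000 | 0x000740 | 0x000000
      = 0x07B740
Bytes: (v>>16)&0xFF=07, (v>>8)&0xFF=B7, v&0xFF=40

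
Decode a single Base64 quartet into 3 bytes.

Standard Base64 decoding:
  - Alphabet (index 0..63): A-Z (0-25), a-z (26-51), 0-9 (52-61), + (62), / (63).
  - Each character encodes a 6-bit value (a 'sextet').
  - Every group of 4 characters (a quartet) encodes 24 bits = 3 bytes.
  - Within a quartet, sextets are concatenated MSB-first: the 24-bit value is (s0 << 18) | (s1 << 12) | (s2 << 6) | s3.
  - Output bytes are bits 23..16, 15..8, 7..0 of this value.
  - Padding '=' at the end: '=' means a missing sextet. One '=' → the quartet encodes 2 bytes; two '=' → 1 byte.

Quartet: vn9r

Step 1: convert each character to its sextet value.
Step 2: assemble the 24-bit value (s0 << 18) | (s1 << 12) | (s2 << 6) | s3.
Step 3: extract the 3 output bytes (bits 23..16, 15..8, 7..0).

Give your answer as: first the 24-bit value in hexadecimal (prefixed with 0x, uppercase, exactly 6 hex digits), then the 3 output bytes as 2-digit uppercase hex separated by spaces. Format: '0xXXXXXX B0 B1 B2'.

Sextets: v=47, n=39, 9=61, r=43
24-bit: (47<<18) | (39<<12) | (61<<6) | 43
      = 0xBC0000 | 0x027000 | 0x000F40 | 0x00002B
      = 0xBE7F6B
Bytes: (v>>16)&0xFF=BE, (v>>8)&0xFF=7F, v&0xFF=6B

Answer: 0xBE7F6B BE 7F 6B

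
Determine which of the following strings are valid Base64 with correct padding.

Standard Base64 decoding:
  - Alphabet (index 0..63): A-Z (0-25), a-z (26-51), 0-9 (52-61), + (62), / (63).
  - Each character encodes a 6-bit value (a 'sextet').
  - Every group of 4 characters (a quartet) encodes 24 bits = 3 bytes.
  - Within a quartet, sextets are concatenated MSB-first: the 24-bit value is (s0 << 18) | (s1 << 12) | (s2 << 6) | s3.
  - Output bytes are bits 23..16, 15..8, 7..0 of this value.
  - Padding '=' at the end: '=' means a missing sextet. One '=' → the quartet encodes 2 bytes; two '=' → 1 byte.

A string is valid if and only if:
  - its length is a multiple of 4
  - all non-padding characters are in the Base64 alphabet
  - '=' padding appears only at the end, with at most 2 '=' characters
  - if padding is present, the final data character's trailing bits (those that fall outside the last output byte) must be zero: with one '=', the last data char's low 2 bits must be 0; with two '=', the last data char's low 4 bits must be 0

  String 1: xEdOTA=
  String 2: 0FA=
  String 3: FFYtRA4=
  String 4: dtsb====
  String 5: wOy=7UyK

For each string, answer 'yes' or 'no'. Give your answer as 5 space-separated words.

String 1: 'xEdOTA=' → invalid (len=7 not mult of 4)
String 2: '0FA=' → valid
String 3: 'FFYtRA4=' → valid
String 4: 'dtsb====' → invalid (4 pad chars (max 2))
String 5: 'wOy=7UyK' → invalid (bad char(s): ['=']; '=' in middle)

Answer: no yes yes no no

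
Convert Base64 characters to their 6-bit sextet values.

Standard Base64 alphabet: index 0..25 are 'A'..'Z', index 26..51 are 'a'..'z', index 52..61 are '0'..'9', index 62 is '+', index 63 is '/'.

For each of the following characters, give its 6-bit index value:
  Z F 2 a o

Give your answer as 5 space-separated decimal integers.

Answer: 25 5 54 26 40

Derivation:
'Z': A..Z range, ord('Z') − ord('A') = 25
'F': A..Z range, ord('F') − ord('A') = 5
'2': 0..9 range, 52 + ord('2') − ord('0') = 54
'a': a..z range, 26 + ord('a') − ord('a') = 26
'o': a..z range, 26 + ord('o') − ord('a') = 40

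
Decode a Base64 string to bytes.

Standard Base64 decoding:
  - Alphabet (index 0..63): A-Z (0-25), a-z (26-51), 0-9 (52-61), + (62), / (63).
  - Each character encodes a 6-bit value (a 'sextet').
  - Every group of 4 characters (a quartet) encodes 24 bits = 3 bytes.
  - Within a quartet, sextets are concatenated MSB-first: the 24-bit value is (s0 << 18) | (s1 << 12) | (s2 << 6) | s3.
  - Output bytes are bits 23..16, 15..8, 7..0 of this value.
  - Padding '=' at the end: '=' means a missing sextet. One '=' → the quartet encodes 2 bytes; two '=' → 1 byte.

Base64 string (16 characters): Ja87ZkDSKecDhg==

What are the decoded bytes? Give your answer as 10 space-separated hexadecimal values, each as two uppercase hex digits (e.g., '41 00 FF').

Answer: 25 AF 3B 66 40 D2 29 E7 03 86

Derivation:
After char 0 ('J'=9): chars_in_quartet=1 acc=0x9 bytes_emitted=0
After char 1 ('a'=26): chars_in_quartet=2 acc=0x25A bytes_emitted=0
After char 2 ('8'=60): chars_in_quartet=3 acc=0x96BC bytes_emitted=0
After char 3 ('7'=59): chars_in_quartet=4 acc=0x25AF3B -> emit 25 AF 3B, reset; bytes_emitted=3
After char 4 ('Z'=25): chars_in_quartet=1 acc=0x19 bytes_emitted=3
After char 5 ('k'=36): chars_in_quartet=2 acc=0x664 bytes_emitted=3
After char 6 ('D'=3): chars_in_quartet=3 acc=0x19903 bytes_emitted=3
After char 7 ('S'=18): chars_in_quartet=4 acc=0x6640D2 -> emit 66 40 D2, reset; bytes_emitted=6
After char 8 ('K'=10): chars_in_quartet=1 acc=0xA bytes_emitted=6
After char 9 ('e'=30): chars_in_quartet=2 acc=0x29E bytes_emitted=6
After char 10 ('c'=28): chars_in_quartet=3 acc=0xA79C bytes_emitted=6
After char 11 ('D'=3): chars_in_quartet=4 acc=0x29E703 -> emit 29 E7 03, reset; bytes_emitted=9
After char 12 ('h'=33): chars_in_quartet=1 acc=0x21 bytes_emitted=9
After char 13 ('g'=32): chars_in_quartet=2 acc=0x860 bytes_emitted=9
Padding '==': partial quartet acc=0x860 -> emit 86; bytes_emitted=10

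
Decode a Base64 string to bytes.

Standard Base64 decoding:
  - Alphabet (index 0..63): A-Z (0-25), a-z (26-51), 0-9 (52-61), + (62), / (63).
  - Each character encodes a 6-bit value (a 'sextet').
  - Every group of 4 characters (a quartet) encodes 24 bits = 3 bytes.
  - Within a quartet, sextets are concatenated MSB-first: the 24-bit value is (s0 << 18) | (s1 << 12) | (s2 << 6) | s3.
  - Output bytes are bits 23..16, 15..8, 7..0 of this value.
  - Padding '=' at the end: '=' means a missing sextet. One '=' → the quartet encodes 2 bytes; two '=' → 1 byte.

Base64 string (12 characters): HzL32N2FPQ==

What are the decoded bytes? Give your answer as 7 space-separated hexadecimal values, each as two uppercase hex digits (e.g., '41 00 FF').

After char 0 ('H'=7): chars_in_quartet=1 acc=0x7 bytes_emitted=0
After char 1 ('z'=51): chars_in_quartet=2 acc=0x1F3 bytes_emitted=0
After char 2 ('L'=11): chars_in_quartet=3 acc=0x7CCB bytes_emitted=0
After char 3 ('3'=55): chars_in_quartet=4 acc=0x1F32F7 -> emit 1F 32 F7, reset; bytes_emitted=3
After char 4 ('2'=54): chars_in_quartet=1 acc=0x36 bytes_emitted=3
After char 5 ('N'=13): chars_in_quartet=2 acc=0xD8D bytes_emitted=3
After char 6 ('2'=54): chars_in_quartet=3 acc=0x36376 bytes_emitted=3
After char 7 ('F'=5): chars_in_quartet=4 acc=0xD8DD85 -> emit D8 DD 85, reset; bytes_emitted=6
After char 8 ('P'=15): chars_in_quartet=1 acc=0xF bytes_emitted=6
After char 9 ('Q'=16): chars_in_quartet=2 acc=0x3D0 bytes_emitted=6
Padding '==': partial quartet acc=0x3D0 -> emit 3D; bytes_emitted=7

Answer: 1F 32 F7 D8 DD 85 3D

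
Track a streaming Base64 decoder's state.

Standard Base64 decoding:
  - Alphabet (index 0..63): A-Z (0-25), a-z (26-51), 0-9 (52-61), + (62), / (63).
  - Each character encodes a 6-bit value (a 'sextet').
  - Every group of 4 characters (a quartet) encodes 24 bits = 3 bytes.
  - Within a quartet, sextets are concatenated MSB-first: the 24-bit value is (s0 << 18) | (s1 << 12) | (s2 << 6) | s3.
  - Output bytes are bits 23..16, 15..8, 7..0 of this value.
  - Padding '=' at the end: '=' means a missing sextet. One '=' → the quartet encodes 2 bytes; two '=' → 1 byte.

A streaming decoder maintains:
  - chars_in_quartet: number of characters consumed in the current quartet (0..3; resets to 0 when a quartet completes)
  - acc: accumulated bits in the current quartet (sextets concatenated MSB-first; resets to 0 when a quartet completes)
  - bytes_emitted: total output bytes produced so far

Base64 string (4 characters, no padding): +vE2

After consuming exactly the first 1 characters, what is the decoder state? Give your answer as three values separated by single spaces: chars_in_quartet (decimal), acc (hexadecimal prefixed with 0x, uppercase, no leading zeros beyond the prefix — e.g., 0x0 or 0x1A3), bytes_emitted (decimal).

Answer: 1 0x3E 0

Derivation:
After char 0 ('+'=62): chars_in_quartet=1 acc=0x3E bytes_emitted=0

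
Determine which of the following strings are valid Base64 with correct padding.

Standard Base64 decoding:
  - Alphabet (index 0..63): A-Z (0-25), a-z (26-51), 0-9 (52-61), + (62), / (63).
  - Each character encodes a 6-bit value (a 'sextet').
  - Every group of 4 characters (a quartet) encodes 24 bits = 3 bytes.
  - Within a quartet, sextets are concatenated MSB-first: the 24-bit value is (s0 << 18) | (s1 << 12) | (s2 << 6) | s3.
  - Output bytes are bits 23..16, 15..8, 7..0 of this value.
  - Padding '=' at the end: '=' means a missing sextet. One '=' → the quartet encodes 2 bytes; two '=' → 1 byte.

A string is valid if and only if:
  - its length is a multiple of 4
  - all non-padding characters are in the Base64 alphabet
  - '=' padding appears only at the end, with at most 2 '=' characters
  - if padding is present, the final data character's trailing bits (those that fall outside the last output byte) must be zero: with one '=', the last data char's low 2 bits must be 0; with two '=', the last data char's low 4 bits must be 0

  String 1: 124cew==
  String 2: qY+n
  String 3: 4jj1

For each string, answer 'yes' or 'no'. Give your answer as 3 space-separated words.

String 1: '124cew==' → valid
String 2: 'qY+n' → valid
String 3: '4jj1' → valid

Answer: yes yes yes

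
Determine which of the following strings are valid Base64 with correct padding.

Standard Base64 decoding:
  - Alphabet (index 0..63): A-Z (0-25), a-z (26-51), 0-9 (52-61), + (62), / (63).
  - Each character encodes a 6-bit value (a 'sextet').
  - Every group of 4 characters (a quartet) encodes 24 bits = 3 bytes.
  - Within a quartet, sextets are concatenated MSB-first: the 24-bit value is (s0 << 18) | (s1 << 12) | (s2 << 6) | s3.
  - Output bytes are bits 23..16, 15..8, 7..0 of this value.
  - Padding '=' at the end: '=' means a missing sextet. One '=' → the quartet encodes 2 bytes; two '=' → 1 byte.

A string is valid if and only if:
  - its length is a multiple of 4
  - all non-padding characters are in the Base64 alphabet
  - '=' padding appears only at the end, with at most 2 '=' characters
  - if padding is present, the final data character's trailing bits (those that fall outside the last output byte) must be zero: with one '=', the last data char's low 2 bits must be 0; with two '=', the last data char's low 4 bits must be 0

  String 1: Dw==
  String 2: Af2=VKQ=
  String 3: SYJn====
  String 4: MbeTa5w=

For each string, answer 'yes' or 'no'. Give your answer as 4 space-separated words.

String 1: 'Dw==' → valid
String 2: 'Af2=VKQ=' → invalid (bad char(s): ['=']; '=' in middle)
String 3: 'SYJn====' → invalid (4 pad chars (max 2))
String 4: 'MbeTa5w=' → valid

Answer: yes no no yes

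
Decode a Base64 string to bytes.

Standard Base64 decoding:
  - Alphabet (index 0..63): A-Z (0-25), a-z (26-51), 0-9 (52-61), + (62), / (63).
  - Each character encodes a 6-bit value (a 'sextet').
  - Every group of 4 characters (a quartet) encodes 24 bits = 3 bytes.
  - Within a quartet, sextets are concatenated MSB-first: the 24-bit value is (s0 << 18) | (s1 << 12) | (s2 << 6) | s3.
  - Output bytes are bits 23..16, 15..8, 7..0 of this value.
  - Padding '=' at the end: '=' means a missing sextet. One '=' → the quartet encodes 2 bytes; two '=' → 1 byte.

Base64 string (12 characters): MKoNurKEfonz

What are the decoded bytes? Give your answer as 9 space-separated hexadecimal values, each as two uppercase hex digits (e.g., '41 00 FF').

Answer: 30 AA 0D BA B2 84 7E 89 F3

Derivation:
After char 0 ('M'=12): chars_in_quartet=1 acc=0xC bytes_emitted=0
After char 1 ('K'=10): chars_in_quartet=2 acc=0x30A bytes_emitted=0
After char 2 ('o'=40): chars_in_quartet=3 acc=0xC2A8 bytes_emitted=0
After char 3 ('N'=13): chars_in_quartet=4 acc=0x30AA0D -> emit 30 AA 0D, reset; bytes_emitted=3
After char 4 ('u'=46): chars_in_quartet=1 acc=0x2E bytes_emitted=3
After char 5 ('r'=43): chars_in_quartet=2 acc=0xBAB bytes_emitted=3
After char 6 ('K'=10): chars_in_quartet=3 acc=0x2EACA bytes_emitted=3
After char 7 ('E'=4): chars_in_quartet=4 acc=0xBAB284 -> emit BA B2 84, reset; bytes_emitted=6
After char 8 ('f'=31): chars_in_quartet=1 acc=0x1F bytes_emitted=6
After char 9 ('o'=40): chars_in_quartet=2 acc=0x7E8 bytes_emitted=6
After char 10 ('n'=39): chars_in_quartet=3 acc=0x1FA27 bytes_emitted=6
After char 11 ('z'=51): chars_in_quartet=4 acc=0x7E89F3 -> emit 7E 89 F3, reset; bytes_emitted=9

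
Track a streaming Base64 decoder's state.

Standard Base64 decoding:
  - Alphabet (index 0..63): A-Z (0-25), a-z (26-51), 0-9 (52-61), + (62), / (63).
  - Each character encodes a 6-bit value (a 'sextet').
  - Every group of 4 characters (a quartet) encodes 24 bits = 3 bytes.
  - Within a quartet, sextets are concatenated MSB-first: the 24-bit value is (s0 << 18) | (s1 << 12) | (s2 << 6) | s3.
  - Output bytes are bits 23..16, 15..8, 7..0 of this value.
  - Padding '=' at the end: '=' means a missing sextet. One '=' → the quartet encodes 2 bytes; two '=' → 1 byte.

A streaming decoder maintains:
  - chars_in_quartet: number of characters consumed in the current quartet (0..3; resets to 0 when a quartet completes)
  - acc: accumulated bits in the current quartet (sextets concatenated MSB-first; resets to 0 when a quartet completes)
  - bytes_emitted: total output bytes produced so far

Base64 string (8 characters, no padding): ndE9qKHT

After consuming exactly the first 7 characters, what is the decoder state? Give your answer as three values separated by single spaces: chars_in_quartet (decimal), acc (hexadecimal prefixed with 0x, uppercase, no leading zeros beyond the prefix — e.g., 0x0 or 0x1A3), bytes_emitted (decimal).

After char 0 ('n'=39): chars_in_quartet=1 acc=0x27 bytes_emitted=0
After char 1 ('d'=29): chars_in_quartet=2 acc=0x9DD bytes_emitted=0
After char 2 ('E'=4): chars_in_quartet=3 acc=0x27744 bytes_emitted=0
After char 3 ('9'=61): chars_in_quartet=4 acc=0x9DD13D -> emit 9D D1 3D, reset; bytes_emitted=3
After char 4 ('q'=42): chars_in_quartet=1 acc=0x2A bytes_emitted=3
After char 5 ('K'=10): chars_in_quartet=2 acc=0xA8A bytes_emitted=3
After char 6 ('H'=7): chars_in_quartet=3 acc=0x2A287 bytes_emitted=3

Answer: 3 0x2A287 3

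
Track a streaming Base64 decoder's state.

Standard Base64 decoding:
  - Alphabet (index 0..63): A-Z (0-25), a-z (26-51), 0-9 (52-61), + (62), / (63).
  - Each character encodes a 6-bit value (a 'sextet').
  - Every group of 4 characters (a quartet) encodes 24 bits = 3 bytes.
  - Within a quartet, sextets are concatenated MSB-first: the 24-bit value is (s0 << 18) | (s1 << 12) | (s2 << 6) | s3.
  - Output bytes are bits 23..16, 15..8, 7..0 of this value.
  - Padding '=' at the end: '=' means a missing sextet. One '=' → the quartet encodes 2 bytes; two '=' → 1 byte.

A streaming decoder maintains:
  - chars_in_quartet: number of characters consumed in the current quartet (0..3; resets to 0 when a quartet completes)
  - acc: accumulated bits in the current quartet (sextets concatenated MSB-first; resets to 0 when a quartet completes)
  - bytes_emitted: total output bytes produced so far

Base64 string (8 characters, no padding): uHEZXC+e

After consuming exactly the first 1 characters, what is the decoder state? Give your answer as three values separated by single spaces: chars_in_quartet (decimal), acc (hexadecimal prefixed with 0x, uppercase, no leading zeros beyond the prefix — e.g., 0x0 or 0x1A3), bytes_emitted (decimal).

Answer: 1 0x2E 0

Derivation:
After char 0 ('u'=46): chars_in_quartet=1 acc=0x2E bytes_emitted=0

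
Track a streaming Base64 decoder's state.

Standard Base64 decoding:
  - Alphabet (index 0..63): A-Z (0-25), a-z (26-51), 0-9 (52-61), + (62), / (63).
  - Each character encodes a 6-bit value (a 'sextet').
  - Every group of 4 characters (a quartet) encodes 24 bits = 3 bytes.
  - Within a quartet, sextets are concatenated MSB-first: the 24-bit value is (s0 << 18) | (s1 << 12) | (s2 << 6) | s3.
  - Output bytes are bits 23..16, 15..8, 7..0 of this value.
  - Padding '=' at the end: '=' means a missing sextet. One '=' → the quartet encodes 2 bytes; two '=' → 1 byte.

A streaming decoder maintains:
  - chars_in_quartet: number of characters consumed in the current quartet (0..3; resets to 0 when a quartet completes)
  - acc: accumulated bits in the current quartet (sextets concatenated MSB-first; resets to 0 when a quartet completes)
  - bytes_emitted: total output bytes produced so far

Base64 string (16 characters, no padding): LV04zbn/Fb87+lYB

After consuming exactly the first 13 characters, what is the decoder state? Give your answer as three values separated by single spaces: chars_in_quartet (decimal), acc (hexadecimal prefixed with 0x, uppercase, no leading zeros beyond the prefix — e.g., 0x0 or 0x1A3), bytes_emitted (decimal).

Answer: 1 0x3E 9

Derivation:
After char 0 ('L'=11): chars_in_quartet=1 acc=0xB bytes_emitted=0
After char 1 ('V'=21): chars_in_quartet=2 acc=0x2D5 bytes_emitted=0
After char 2 ('0'=52): chars_in_quartet=3 acc=0xB574 bytes_emitted=0
After char 3 ('4'=56): chars_in_quartet=4 acc=0x2D5D38 -> emit 2D 5D 38, reset; bytes_emitted=3
After char 4 ('z'=51): chars_in_quartet=1 acc=0x33 bytes_emitted=3
After char 5 ('b'=27): chars_in_quartet=2 acc=0xCDB bytes_emitted=3
After char 6 ('n'=39): chars_in_quartet=3 acc=0x336E7 bytes_emitted=3
After char 7 ('/'=63): chars_in_quartet=4 acc=0xCDB9FF -> emit CD B9 FF, reset; bytes_emitted=6
After char 8 ('F'=5): chars_in_quartet=1 acc=0x5 bytes_emitted=6
After char 9 ('b'=27): chars_in_quartet=2 acc=0x15B bytes_emitted=6
After char 10 ('8'=60): chars_in_quartet=3 acc=0x56FC bytes_emitted=6
After char 11 ('7'=59): chars_in_quartet=4 acc=0x15BF3B -> emit 15 BF 3B, reset; bytes_emitted=9
After char 12 ('+'=62): chars_in_quartet=1 acc=0x3E bytes_emitted=9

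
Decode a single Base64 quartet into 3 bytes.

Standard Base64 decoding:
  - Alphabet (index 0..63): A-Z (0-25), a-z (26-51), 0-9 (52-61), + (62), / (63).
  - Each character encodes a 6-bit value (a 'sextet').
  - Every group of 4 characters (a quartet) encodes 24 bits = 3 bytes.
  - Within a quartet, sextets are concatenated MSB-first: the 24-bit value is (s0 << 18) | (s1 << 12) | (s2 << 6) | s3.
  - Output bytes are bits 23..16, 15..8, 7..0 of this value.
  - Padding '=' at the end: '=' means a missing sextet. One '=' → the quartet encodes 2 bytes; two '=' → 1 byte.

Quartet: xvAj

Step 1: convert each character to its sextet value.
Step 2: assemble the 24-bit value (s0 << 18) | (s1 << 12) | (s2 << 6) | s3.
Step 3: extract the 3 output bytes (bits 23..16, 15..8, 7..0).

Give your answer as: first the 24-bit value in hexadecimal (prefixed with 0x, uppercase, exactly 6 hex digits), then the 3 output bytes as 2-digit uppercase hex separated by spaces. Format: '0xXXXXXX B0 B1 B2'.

Answer: 0xC6F023 C6 F0 23

Derivation:
Sextets: x=49, v=47, A=0, j=35
24-bit: (49<<18) | (47<<12) | (0<<6) | 35
      = 0xC40000 | 0x02F000 | 0x000000 | 0x000023
      = 0xC6F023
Bytes: (v>>16)&0xFF=C6, (v>>8)&0xFF=F0, v&0xFF=23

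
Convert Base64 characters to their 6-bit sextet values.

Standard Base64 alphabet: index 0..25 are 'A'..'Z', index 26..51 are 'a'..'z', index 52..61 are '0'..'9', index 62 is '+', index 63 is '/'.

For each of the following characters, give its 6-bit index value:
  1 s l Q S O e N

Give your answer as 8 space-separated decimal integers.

Answer: 53 44 37 16 18 14 30 13

Derivation:
'1': 0..9 range, 52 + ord('1') − ord('0') = 53
's': a..z range, 26 + ord('s') − ord('a') = 44
'l': a..z range, 26 + ord('l') − ord('a') = 37
'Q': A..Z range, ord('Q') − ord('A') = 16
'S': A..Z range, ord('S') − ord('A') = 18
'O': A..Z range, ord('O') − ord('A') = 14
'e': a..z range, 26 + ord('e') − ord('a') = 30
'N': A..Z range, ord('N') − ord('A') = 13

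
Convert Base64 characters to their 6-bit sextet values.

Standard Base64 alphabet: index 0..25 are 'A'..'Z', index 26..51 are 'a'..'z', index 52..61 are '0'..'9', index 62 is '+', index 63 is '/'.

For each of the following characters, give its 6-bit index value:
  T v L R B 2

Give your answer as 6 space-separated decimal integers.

'T': A..Z range, ord('T') − ord('A') = 19
'v': a..z range, 26 + ord('v') − ord('a') = 47
'L': A..Z range, ord('L') − ord('A') = 11
'R': A..Z range, ord('R') − ord('A') = 17
'B': A..Z range, ord('B') − ord('A') = 1
'2': 0..9 range, 52 + ord('2') − ord('0') = 54

Answer: 19 47 11 17 1 54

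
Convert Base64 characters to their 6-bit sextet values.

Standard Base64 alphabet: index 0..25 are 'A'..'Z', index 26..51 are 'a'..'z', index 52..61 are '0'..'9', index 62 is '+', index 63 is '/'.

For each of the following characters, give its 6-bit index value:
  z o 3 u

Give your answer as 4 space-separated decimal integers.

'z': a..z range, 26 + ord('z') − ord('a') = 51
'o': a..z range, 26 + ord('o') − ord('a') = 40
'3': 0..9 range, 52 + ord('3') − ord('0') = 55
'u': a..z range, 26 + ord('u') − ord('a') = 46

Answer: 51 40 55 46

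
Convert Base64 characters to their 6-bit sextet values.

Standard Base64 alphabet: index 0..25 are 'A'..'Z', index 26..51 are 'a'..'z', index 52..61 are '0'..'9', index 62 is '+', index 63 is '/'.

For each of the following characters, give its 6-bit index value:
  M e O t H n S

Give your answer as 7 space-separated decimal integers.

Answer: 12 30 14 45 7 39 18

Derivation:
'M': A..Z range, ord('M') − ord('A') = 12
'e': a..z range, 26 + ord('e') − ord('a') = 30
'O': A..Z range, ord('O') − ord('A') = 14
't': a..z range, 26 + ord('t') − ord('a') = 45
'H': A..Z range, ord('H') − ord('A') = 7
'n': a..z range, 26 + ord('n') − ord('a') = 39
'S': A..Z range, ord('S') − ord('A') = 18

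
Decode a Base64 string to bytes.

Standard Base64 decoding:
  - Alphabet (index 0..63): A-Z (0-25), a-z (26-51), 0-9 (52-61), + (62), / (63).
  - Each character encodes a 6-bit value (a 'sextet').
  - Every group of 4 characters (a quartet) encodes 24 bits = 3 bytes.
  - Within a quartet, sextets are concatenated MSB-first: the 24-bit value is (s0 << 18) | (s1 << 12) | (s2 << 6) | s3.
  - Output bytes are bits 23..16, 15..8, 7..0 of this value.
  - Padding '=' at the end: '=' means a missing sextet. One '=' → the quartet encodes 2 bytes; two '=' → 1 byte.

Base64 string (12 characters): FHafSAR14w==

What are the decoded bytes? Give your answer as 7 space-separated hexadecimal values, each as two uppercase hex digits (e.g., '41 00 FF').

Answer: 14 76 9F 48 04 75 E3

Derivation:
After char 0 ('F'=5): chars_in_quartet=1 acc=0x5 bytes_emitted=0
After char 1 ('H'=7): chars_in_quartet=2 acc=0x147 bytes_emitted=0
After char 2 ('a'=26): chars_in_quartet=3 acc=0x51DA bytes_emitted=0
After char 3 ('f'=31): chars_in_quartet=4 acc=0x14769F -> emit 14 76 9F, reset; bytes_emitted=3
After char 4 ('S'=18): chars_in_quartet=1 acc=0x12 bytes_emitted=3
After char 5 ('A'=0): chars_in_quartet=2 acc=0x480 bytes_emitted=3
After char 6 ('R'=17): chars_in_quartet=3 acc=0x12011 bytes_emitted=3
After char 7 ('1'=53): chars_in_quartet=4 acc=0x480475 -> emit 48 04 75, reset; bytes_emitted=6
After char 8 ('4'=56): chars_in_quartet=1 acc=0x38 bytes_emitted=6
After char 9 ('w'=48): chars_in_quartet=2 acc=0xE30 bytes_emitted=6
Padding '==': partial quartet acc=0xE30 -> emit E3; bytes_emitted=7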